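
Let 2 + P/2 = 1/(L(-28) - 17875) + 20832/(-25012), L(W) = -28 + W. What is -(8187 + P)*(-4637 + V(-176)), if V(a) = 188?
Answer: 1360373677561861/37374181 ≈ 3.6399e+7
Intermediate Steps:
P = -635271974/112122543 (P = -4 + 2*(1/((-28 - 28) - 17875) + 20832/(-25012)) = -4 + 2*(1/(-56 - 17875) + 20832*(-1/25012)) = -4 + 2*(1/(-17931) - 5208/6253) = -4 + 2*(-1/17931 - 5208/6253) = -4 + 2*(-93390901/112122543) = -4 - 186781802/112122543 = -635271974/112122543 ≈ -5.6659)
-(8187 + P)*(-4637 + V(-176)) = -(8187 - 635271974/112122543)*(-4637 + 188) = -917311987567*(-4449)/112122543 = -1*(-1360373677561861/37374181) = 1360373677561861/37374181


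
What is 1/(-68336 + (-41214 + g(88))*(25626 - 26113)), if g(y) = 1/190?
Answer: 190/3800547093 ≈ 4.9993e-8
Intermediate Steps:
g(y) = 1/190
1/(-68336 + (-41214 + g(88))*(25626 - 26113)) = 1/(-68336 + (-41214 + 1/190)*(25626 - 26113)) = 1/(-68336 - 7830659/190*(-487)) = 1/(-68336 + 3813530933/190) = 1/(3800547093/190) = 190/3800547093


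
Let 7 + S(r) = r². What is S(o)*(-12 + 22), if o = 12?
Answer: 1370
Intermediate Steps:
S(r) = -7 + r²
S(o)*(-12 + 22) = (-7 + 12²)*(-12 + 22) = (-7 + 144)*10 = 137*10 = 1370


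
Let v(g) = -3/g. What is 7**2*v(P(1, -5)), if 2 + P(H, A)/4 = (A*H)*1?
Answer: 21/4 ≈ 5.2500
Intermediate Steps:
P(H, A) = -8 + 4*A*H (P(H, A) = -8 + 4*((A*H)*1) = -8 + 4*(A*H) = -8 + 4*A*H)
7**2*v(P(1, -5)) = 7**2*(-3/(-8 + 4*(-5)*1)) = 49*(-3/(-8 - 20)) = 49*(-3/(-28)) = 49*(-3*(-1/28)) = 49*(3/28) = 21/4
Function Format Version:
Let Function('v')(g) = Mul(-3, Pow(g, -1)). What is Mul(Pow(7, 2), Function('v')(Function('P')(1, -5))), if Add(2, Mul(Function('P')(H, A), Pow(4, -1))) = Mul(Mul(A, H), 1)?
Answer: Rational(21, 4) ≈ 5.2500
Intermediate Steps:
Function('P')(H, A) = Add(-8, Mul(4, A, H)) (Function('P')(H, A) = Add(-8, Mul(4, Mul(Mul(A, H), 1))) = Add(-8, Mul(4, Mul(A, H))) = Add(-8, Mul(4, A, H)))
Mul(Pow(7, 2), Function('v')(Function('P')(1, -5))) = Mul(Pow(7, 2), Mul(-3, Pow(Add(-8, Mul(4, -5, 1)), -1))) = Mul(49, Mul(-3, Pow(Add(-8, -20), -1))) = Mul(49, Mul(-3, Pow(-28, -1))) = Mul(49, Mul(-3, Rational(-1, 28))) = Mul(49, Rational(3, 28)) = Rational(21, 4)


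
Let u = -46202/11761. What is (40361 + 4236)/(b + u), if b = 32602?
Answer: 524505317/383385920 ≈ 1.3681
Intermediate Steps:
u = -46202/11761 (u = -46202*1/11761 = -46202/11761 ≈ -3.9284)
(40361 + 4236)/(b + u) = (40361 + 4236)/(32602 - 46202/11761) = 44597/(383385920/11761) = 44597*(11761/383385920) = 524505317/383385920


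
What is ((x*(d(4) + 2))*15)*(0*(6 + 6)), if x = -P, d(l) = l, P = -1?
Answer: 0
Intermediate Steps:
x = 1 (x = -1*(-1) = 1)
((x*(d(4) + 2))*15)*(0*(6 + 6)) = ((1*(4 + 2))*15)*(0*(6 + 6)) = ((1*6)*15)*(0*12) = (6*15)*0 = 90*0 = 0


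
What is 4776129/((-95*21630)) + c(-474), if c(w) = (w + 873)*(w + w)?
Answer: -259085299443/684950 ≈ -3.7825e+5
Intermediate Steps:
c(w) = 2*w*(873 + w) (c(w) = (873 + w)*(2*w) = 2*w*(873 + w))
4776129/((-95*21630)) + c(-474) = 4776129/((-95*21630)) + 2*(-474)*(873 - 474) = 4776129/(-2054850) + 2*(-474)*399 = 4776129*(-1/2054850) - 378252 = -1592043/684950 - 378252 = -259085299443/684950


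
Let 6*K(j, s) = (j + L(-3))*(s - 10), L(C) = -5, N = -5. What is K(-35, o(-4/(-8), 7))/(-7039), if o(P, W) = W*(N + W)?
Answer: 80/21117 ≈ 0.0037884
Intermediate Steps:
o(P, W) = W*(-5 + W)
K(j, s) = (-10 + s)*(-5 + j)/6 (K(j, s) = ((j - 5)*(s - 10))/6 = ((-5 + j)*(-10 + s))/6 = ((-10 + s)*(-5 + j))/6 = (-10 + s)*(-5 + j)/6)
K(-35, o(-4/(-8), 7))/(-7039) = (25/3 - 5/3*(-35) - 35*(-5 + 7)/6 + (⅙)*(-35)*(7*(-5 + 7)))/(-7039) = (25/3 + 175/3 - 35*2/6 + (⅙)*(-35)*(7*2))*(-1/7039) = (25/3 + 175/3 - ⅚*14 + (⅙)*(-35)*14)*(-1/7039) = (25/3 + 175/3 - 35/3 - 245/3)*(-1/7039) = -80/3*(-1/7039) = 80/21117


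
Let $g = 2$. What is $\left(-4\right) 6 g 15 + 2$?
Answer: $-718$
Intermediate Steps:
$\left(-4\right) 6 g 15 + 2 = \left(-4\right) 6 \cdot 2 \cdot 15 + 2 = \left(-24\right) 2 \cdot 15 + 2 = \left(-48\right) 15 + 2 = -720 + 2 = -718$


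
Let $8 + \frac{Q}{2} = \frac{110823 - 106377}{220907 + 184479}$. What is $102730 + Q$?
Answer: $\frac{20819413248}{202693} \approx 1.0271 \cdot 10^{5}$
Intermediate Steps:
$Q = - \frac{3238642}{202693}$ ($Q = -16 + 2 \frac{110823 - 106377}{220907 + 184479} = -16 + 2 \cdot \frac{4446}{405386} = -16 + 2 \cdot 4446 \cdot \frac{1}{405386} = -16 + 2 \cdot \frac{2223}{202693} = -16 + \frac{4446}{202693} = - \frac{3238642}{202693} \approx -15.978$)
$102730 + Q = 102730 - \frac{3238642}{202693} = \frac{20819413248}{202693}$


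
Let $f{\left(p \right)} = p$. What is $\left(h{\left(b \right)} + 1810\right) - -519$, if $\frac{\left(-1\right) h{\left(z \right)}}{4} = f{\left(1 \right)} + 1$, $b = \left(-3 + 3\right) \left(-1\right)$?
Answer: $2321$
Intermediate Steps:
$b = 0$ ($b = 0 \left(-1\right) = 0$)
$h{\left(z \right)} = -8$ ($h{\left(z \right)} = - 4 \left(1 + 1\right) = \left(-4\right) 2 = -8$)
$\left(h{\left(b \right)} + 1810\right) - -519 = \left(-8 + 1810\right) - -519 = 1802 + \left(546 - 27\right) = 1802 + 519 = 2321$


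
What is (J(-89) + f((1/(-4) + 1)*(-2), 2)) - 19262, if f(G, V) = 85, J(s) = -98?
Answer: -19275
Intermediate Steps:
(J(-89) + f((1/(-4) + 1)*(-2), 2)) - 19262 = (-98 + 85) - 19262 = -13 - 19262 = -19275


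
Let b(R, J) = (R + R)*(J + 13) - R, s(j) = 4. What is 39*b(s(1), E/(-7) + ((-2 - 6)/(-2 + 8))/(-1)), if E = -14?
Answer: 4940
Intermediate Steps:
b(R, J) = -R + 2*R*(13 + J) (b(R, J) = (2*R)*(13 + J) - R = 2*R*(13 + J) - R = -R + 2*R*(13 + J))
39*b(s(1), E/(-7) + ((-2 - 6)/(-2 + 8))/(-1)) = 39*(4*(25 + 2*(-14/(-7) + ((-2 - 6)/(-2 + 8))/(-1)))) = 39*(4*(25 + 2*(-14*(-1/7) - 8/6*(-1)))) = 39*(4*(25 + 2*(2 - 8*1/6*(-1)))) = 39*(4*(25 + 2*(2 - 4/3*(-1)))) = 39*(4*(25 + 2*(2 + 4/3))) = 39*(4*(25 + 2*(10/3))) = 39*(4*(25 + 20/3)) = 39*(4*(95/3)) = 39*(380/3) = 4940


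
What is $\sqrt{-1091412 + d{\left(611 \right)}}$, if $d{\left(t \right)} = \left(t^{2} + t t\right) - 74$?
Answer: $6 i \sqrt{9579} \approx 587.23 i$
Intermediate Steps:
$d{\left(t \right)} = -74 + 2 t^{2}$ ($d{\left(t \right)} = \left(t^{2} + t^{2}\right) - 74 = 2 t^{2} - 74 = -74 + 2 t^{2}$)
$\sqrt{-1091412 + d{\left(611 \right)}} = \sqrt{-1091412 - \left(74 - 2 \cdot 611^{2}\right)} = \sqrt{-1091412 + \left(-74 + 2 \cdot 373321\right)} = \sqrt{-1091412 + \left(-74 + 746642\right)} = \sqrt{-1091412 + 746568} = \sqrt{-344844} = 6 i \sqrt{9579}$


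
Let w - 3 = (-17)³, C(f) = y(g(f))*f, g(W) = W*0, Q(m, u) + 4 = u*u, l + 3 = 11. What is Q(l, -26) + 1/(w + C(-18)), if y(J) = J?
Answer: 3299519/4910 ≈ 672.00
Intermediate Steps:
l = 8 (l = -3 + 11 = 8)
Q(m, u) = -4 + u² (Q(m, u) = -4 + u*u = -4 + u²)
g(W) = 0
C(f) = 0 (C(f) = 0*f = 0)
w = -4910 (w = 3 + (-17)³ = 3 - 4913 = -4910)
Q(l, -26) + 1/(w + C(-18)) = (-4 + (-26)²) + 1/(-4910 + 0) = (-4 + 676) + 1/(-4910) = 672 - 1/4910 = 3299519/4910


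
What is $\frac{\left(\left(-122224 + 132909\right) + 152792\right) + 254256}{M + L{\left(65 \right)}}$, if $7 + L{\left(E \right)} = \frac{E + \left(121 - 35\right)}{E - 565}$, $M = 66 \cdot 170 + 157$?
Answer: $\frac{208866500}{5684849} \approx 36.741$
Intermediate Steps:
$M = 11377$ ($M = 11220 + 157 = 11377$)
$L{\left(E \right)} = -7 + \frac{86 + E}{-565 + E}$ ($L{\left(E \right)} = -7 + \frac{E + \left(121 - 35\right)}{E - 565} = -7 + \frac{E + 86}{-565 + E} = -7 + \frac{86 + E}{-565 + E}$)
$\frac{\left(\left(-122224 + 132909\right) + 152792\right) + 254256}{M + L{\left(65 \right)}} = \frac{\left(\left(-122224 + 132909\right) + 152792\right) + 254256}{11377 + \frac{3 \left(1347 - 130\right)}{-565 + 65}} = \frac{\left(10685 + 152792\right) + 254256}{11377 + \frac{3 \left(1347 - 130\right)}{-500}} = \frac{163477 + 254256}{11377 + 3 \left(- \frac{1}{500}\right) 1217} = \frac{417733}{11377 - \frac{3651}{500}} = \frac{417733}{\frac{5684849}{500}} = 417733 \cdot \frac{500}{5684849} = \frac{208866500}{5684849}$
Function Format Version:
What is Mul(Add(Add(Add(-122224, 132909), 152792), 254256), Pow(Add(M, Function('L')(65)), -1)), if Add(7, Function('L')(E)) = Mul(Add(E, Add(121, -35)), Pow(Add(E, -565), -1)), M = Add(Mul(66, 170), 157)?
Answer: Rational(208866500, 5684849) ≈ 36.741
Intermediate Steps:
M = 11377 (M = Add(11220, 157) = 11377)
Function('L')(E) = Add(-7, Mul(Pow(Add(-565, E), -1), Add(86, E))) (Function('L')(E) = Add(-7, Mul(Add(E, Add(121, -35)), Pow(Add(E, -565), -1))) = Add(-7, Mul(Add(E, 86), Pow(Add(-565, E), -1))) = Add(-7, Mul(Add(86, E), Pow(Add(-565, E), -1))) = Add(-7, Mul(Pow(Add(-565, E), -1), Add(86, E))))
Mul(Add(Add(Add(-122224, 132909), 152792), 254256), Pow(Add(M, Function('L')(65)), -1)) = Mul(Add(Add(Add(-122224, 132909), 152792), 254256), Pow(Add(11377, Mul(3, Pow(Add(-565, 65), -1), Add(1347, Mul(-2, 65)))), -1)) = Mul(Add(Add(10685, 152792), 254256), Pow(Add(11377, Mul(3, Pow(-500, -1), Add(1347, -130))), -1)) = Mul(Add(163477, 254256), Pow(Add(11377, Mul(3, Rational(-1, 500), 1217)), -1)) = Mul(417733, Pow(Add(11377, Rational(-3651, 500)), -1)) = Mul(417733, Pow(Rational(5684849, 500), -1)) = Mul(417733, Rational(500, 5684849)) = Rational(208866500, 5684849)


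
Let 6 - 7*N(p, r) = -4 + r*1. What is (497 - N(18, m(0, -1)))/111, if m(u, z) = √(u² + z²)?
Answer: 3470/777 ≈ 4.4659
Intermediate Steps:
N(p, r) = 10/7 - r/7 (N(p, r) = 6/7 - (-4 + r*1)/7 = 6/7 - (-4 + r)/7 = 6/7 + (4/7 - r/7) = 10/7 - r/7)
(497 - N(18, m(0, -1)))/111 = (497 - (10/7 - √(0² + (-1)²)/7))/111 = (497 - (10/7 - √(0 + 1)/7))*(1/111) = (497 - (10/7 - √1/7))*(1/111) = (497 - (10/7 - ⅐*1))*(1/111) = (497 - (10/7 - ⅐))*(1/111) = (497 - 1*9/7)*(1/111) = (497 - 9/7)*(1/111) = (3470/7)*(1/111) = 3470/777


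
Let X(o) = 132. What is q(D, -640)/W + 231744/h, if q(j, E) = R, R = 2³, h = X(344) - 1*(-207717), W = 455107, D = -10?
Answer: 35156659800/31531178281 ≈ 1.1150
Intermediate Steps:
h = 207849 (h = 132 - 1*(-207717) = 132 + 207717 = 207849)
R = 8
q(j, E) = 8
q(D, -640)/W + 231744/h = 8/455107 + 231744/207849 = 8*(1/455107) + 231744*(1/207849) = 8/455107 + 77248/69283 = 35156659800/31531178281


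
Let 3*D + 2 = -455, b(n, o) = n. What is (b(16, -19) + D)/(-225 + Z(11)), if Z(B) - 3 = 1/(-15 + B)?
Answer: 1636/2667 ≈ 0.61342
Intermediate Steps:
Z(B) = 3 + 1/(-15 + B)
D = -457/3 (D = -2/3 + (1/3)*(-455) = -2/3 - 455/3 = -457/3 ≈ -152.33)
(b(16, -19) + D)/(-225 + Z(11)) = (16 - 457/3)/(-225 + (-44 + 3*11)/(-15 + 11)) = -409/(3*(-225 + (-44 + 33)/(-4))) = -409/(3*(-225 - 1/4*(-11))) = -409/(3*(-225 + 11/4)) = -409/(3*(-889/4)) = -409/3*(-4/889) = 1636/2667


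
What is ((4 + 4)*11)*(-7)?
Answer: -616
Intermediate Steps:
((4 + 4)*11)*(-7) = (8*11)*(-7) = 88*(-7) = -616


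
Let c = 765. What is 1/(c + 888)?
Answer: 1/1653 ≈ 0.00060496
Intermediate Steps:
1/(c + 888) = 1/(765 + 888) = 1/1653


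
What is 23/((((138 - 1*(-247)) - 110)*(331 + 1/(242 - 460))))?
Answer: 5014/19843175 ≈ 0.00025268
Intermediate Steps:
23/((((138 - 1*(-247)) - 110)*(331 + 1/(242 - 460)))) = 23/((((138 + 247) - 110)*(331 + 1/(-218)))) = 23/(((385 - 110)*(331 - 1/218))) = 23/((275*(72157/218))) = 23/(19843175/218) = 23*(218/19843175) = 5014/19843175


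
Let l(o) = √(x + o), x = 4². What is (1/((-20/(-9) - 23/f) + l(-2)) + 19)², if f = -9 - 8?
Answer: 217556667358/813219289 + 21448823976*√14/813219289 ≈ 366.21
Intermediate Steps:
x = 16
f = -17
l(o) = √(16 + o)
(1/((-20/(-9) - 23/f) + l(-2)) + 19)² = (1/((-20/(-9) - 23/(-17)) + √(16 - 2)) + 19)² = (1/((-20*(-⅑) - 23*(-1/17)) + √14) + 19)² = (1/((20/9 + 23/17) + √14) + 19)² = (1/(547/153 + √14) + 19)² = (19 + 1/(547/153 + √14))²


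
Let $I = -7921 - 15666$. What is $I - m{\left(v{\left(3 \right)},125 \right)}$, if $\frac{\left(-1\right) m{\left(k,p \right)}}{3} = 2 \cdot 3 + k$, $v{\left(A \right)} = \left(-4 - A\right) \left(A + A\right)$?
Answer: $-23695$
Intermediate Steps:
$v{\left(A \right)} = 2 A \left(-4 - A\right)$ ($v{\left(A \right)} = \left(-4 - A\right) 2 A = 2 A \left(-4 - A\right)$)
$m{\left(k,p \right)} = -18 - 3 k$ ($m{\left(k,p \right)} = - 3 \left(2 \cdot 3 + k\right) = - 3 \left(6 + k\right) = -18 - 3 k$)
$I = -23587$ ($I = -7921 - 15666 = -23587$)
$I - m{\left(v{\left(3 \right)},125 \right)} = -23587 - \left(-18 - 3 \left(\left(-2\right) 3 \left(4 + 3\right)\right)\right) = -23587 - \left(-18 - 3 \left(\left(-2\right) 3 \cdot 7\right)\right) = -23587 - \left(-18 - -126\right) = -23587 - \left(-18 + 126\right) = -23587 - 108 = -23695$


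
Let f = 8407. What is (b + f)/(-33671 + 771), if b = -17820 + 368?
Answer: 1809/6580 ≈ 0.27492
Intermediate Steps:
b = -17452
(b + f)/(-33671 + 771) = (-17452 + 8407)/(-33671 + 771) = -9045/(-32900) = -9045*(-1/32900) = 1809/6580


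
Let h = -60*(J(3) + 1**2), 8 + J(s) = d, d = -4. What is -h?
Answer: -660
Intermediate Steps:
J(s) = -12 (J(s) = -8 - 4 = -12)
h = 660 (h = -60*(-12 + 1**2) = -60*(-12 + 1) = -60*(-11) = 660)
-h = -1*660 = -660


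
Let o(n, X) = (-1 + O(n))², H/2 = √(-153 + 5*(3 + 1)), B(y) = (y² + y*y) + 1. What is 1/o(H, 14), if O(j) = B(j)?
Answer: 1/1132096 ≈ 8.8332e-7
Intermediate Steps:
B(y) = 1 + 2*y² (B(y) = (y² + y²) + 1 = 2*y² + 1 = 1 + 2*y²)
O(j) = 1 + 2*j²
H = 2*I*√133 (H = 2*√(-153 + 5*(3 + 1)) = 2*√(-153 + 5*4) = 2*√(-153 + 20) = 2*√(-133) = 2*(I*√133) = 2*I*√133 ≈ 23.065*I)
o(n, X) = 4*n⁴ (o(n, X) = (-1 + (1 + 2*n²))² = (2*n²)² = 4*n⁴)
1/o(H, 14) = 1/(4*(2*I*√133)⁴) = 1/(4*283024) = 1/1132096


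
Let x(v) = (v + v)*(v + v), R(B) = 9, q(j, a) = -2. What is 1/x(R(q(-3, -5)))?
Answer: 1/324 ≈ 0.0030864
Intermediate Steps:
x(v) = 4*v² (x(v) = (2*v)*(2*v) = 4*v²)
1/x(R(q(-3, -5))) = 1/(4*9²) = 1/(4*81) = 1/324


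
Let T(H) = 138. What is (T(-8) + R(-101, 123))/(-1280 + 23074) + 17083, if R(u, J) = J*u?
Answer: 372294617/21794 ≈ 17082.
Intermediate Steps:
(T(-8) + R(-101, 123))/(-1280 + 23074) + 17083 = (138 + 123*(-101))/(-1280 + 23074) + 17083 = (138 - 12423)/21794 + 17083 = -12285*1/21794 + 17083 = -12285/21794 + 17083 = 372294617/21794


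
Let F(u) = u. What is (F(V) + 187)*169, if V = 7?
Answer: 32786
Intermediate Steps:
(F(V) + 187)*169 = (7 + 187)*169 = 194*169 = 32786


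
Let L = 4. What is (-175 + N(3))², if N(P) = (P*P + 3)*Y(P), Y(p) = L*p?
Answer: 961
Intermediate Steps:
Y(p) = 4*p
N(P) = 4*P*(3 + P²) (N(P) = (P*P + 3)*(4*P) = (P² + 3)*(4*P) = (3 + P²)*(4*P) = 4*P*(3 + P²))
(-175 + N(3))² = (-175 + 4*3*(3 + 3²))² = (-175 + 4*3*(3 + 9))² = (-175 + 4*3*12)² = (-175 + 144)² = (-31)² = 961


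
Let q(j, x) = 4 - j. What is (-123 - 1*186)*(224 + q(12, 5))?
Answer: -66744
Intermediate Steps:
(-123 - 1*186)*(224 + q(12, 5)) = (-123 - 1*186)*(224 + (4 - 1*12)) = (-123 - 186)*(224 + (4 - 12)) = -309*(224 - 8) = -309*216 = -66744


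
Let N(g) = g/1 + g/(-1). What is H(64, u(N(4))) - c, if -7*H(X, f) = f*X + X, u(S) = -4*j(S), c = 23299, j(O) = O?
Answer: -163157/7 ≈ -23308.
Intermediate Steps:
N(g) = 0 (N(g) = g*1 + g*(-1) = g - g = 0)
u(S) = -4*S
H(X, f) = -X/7 - X*f/7 (H(X, f) = -(f*X + X)/7 = -(X*f + X)/7 = -(X + X*f)/7 = -X/7 - X*f/7)
H(64, u(N(4))) - c = -⅐*64*(1 - 4*0) - 1*23299 = -⅐*64*(1 + 0) - 23299 = -⅐*64*1 - 23299 = -64/7 - 23299 = -163157/7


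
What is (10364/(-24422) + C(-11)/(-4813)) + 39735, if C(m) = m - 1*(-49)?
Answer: 2335261856121/58771543 ≈ 39735.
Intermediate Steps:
C(m) = 49 + m (C(m) = m + 49 = 49 + m)
(10364/(-24422) + C(-11)/(-4813)) + 39735 = (10364/(-24422) + (49 - 11)/(-4813)) + 39735 = (10364*(-1/24422) + 38*(-1/4813)) + 39735 = (-5182/12211 - 38/4813) + 39735 = -25404984/58771543 + 39735 = 2335261856121/58771543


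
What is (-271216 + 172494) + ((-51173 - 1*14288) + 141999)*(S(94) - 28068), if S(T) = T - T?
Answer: -2148367306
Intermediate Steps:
S(T) = 0
(-271216 + 172494) + ((-51173 - 1*14288) + 141999)*(S(94) - 28068) = (-271216 + 172494) + ((-51173 - 1*14288) + 141999)*(0 - 28068) = -98722 + ((-51173 - 14288) + 141999)*(-28068) = -98722 + (-65461 + 141999)*(-28068) = -98722 + 76538*(-28068) = -98722 - 2148268584 = -2148367306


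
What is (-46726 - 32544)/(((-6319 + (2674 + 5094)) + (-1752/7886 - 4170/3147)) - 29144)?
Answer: 327877128890/114558652559 ≈ 2.8621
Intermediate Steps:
(-46726 - 32544)/(((-6319 + (2674 + 5094)) + (-1752/7886 - 4170/3147)) - 29144) = -79270/(((-6319 + 7768) + (-1752*1/7886 - 4170*1/3147)) - 29144) = -79270/((1449 + (-876/3943 - 1390/1049)) - 29144) = -79270/((1449 - 6399694/4136207) - 29144) = -79270/(5986964249/4136207 - 29144) = -79270/(-114558652559/4136207) = -79270*(-4136207/114558652559) = 327877128890/114558652559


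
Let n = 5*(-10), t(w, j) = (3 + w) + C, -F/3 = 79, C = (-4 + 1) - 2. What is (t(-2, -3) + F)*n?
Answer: 12050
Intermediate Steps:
C = -5 (C = -3 - 2 = -5)
F = -237 (F = -3*79 = -237)
t(w, j) = -2 + w (t(w, j) = (3 + w) - 5 = -2 + w)
n = -50
(t(-2, -3) + F)*n = ((-2 - 2) - 237)*(-50) = (-4 - 237)*(-50) = -241*(-50) = 12050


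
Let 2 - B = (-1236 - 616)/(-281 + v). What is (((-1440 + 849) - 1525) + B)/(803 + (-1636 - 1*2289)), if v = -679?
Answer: 507823/749280 ≈ 0.67775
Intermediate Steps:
B = 17/240 (B = 2 - (-1236 - 616)/(-281 - 679) = 2 - (-1852)/(-960) = 2 - (-1852)*(-1)/960 = 2 - 1*463/240 = 2 - 463/240 = 17/240 ≈ 0.070833)
(((-1440 + 849) - 1525) + B)/(803 + (-1636 - 1*2289)) = (((-1440 + 849) - 1525) + 17/240)/(803 + (-1636 - 1*2289)) = ((-591 - 1525) + 17/240)/(803 + (-1636 - 2289)) = (-2116 + 17/240)/(803 - 3925) = -507823/240/(-3122) = -507823/240*(-1/3122) = 507823/749280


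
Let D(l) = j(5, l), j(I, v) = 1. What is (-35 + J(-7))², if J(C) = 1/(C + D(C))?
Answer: 44521/36 ≈ 1236.7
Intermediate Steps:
D(l) = 1
J(C) = 1/(1 + C) (J(C) = 1/(C + 1) = 1/(1 + C))
(-35 + J(-7))² = (-35 + 1/(1 - 7))² = (-35 + 1/(-6))² = (-35 - ⅙)² = (-211/6)² = 44521/36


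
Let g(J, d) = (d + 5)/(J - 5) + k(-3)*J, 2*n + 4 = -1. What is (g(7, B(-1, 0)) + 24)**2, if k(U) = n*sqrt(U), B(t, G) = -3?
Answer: -1175/4 - 875*I*sqrt(3) ≈ -293.75 - 1515.5*I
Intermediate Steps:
n = -5/2 (n = -2 + (1/2)*(-1) = -2 - 1/2 = -5/2 ≈ -2.5000)
k(U) = -5*sqrt(U)/2
g(J, d) = (5 + d)/(-5 + J) - 5*I*J*sqrt(3)/2 (g(J, d) = (d + 5)/(J - 5) + (-5*I*sqrt(3)/2)*J = (5 + d)/(-5 + J) + (-5*I*sqrt(3)/2)*J = (5 + d)/(-5 + J) - 5*I*J*sqrt(3)/2)
(g(7, B(-1, 0)) + 24)**2 = ((10 + 2*(-3) - 5*I*sqrt(3)*7**2 + 25*I*7*sqrt(3))/(2*(-5 + 7)) + 24)**2 = ((1/2)*(10 - 6 - 5*I*sqrt(3)*49 + 175*I*sqrt(3))/2 + 24)**2 = ((1/2)*(1/2)*(10 - 6 - 245*I*sqrt(3) + 175*I*sqrt(3)) + 24)**2 = ((1/2)*(1/2)*(4 - 70*I*sqrt(3)) + 24)**2 = ((1 - 35*I*sqrt(3)/2) + 24)**2 = (25 - 35*I*sqrt(3)/2)**2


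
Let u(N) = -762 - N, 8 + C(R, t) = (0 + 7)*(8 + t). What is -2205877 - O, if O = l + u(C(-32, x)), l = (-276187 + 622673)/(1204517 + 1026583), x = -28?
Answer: -2460081312893/1115550 ≈ -2.2053e+6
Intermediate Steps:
C(R, t) = 48 + 7*t (C(R, t) = -8 + (0 + 7)*(8 + t) = -8 + 7*(8 + t) = -8 + (56 + 7*t) = 48 + 7*t)
l = 173243/1115550 (l = 346486/2231100 = 346486*(1/2231100) = 173243/1115550 ≈ 0.15530)
O = -684774457/1115550 (O = 173243/1115550 + (-762 - (48 + 7*(-28))) = 173243/1115550 + (-762 - (48 - 196)) = 173243/1115550 + (-762 - 1*(-148)) = 173243/1115550 + (-762 + 148) = 173243/1115550 - 614 = -684774457/1115550 ≈ -613.84)
-2205877 - O = -2205877 - 1*(-684774457/1115550) = -2205877 + 684774457/1115550 = -2460081312893/1115550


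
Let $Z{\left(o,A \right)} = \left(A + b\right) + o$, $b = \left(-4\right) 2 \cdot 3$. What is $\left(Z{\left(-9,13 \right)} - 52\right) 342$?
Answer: $-24624$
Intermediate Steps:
$b = -24$ ($b = \left(-8\right) 3 = -24$)
$Z{\left(o,A \right)} = -24 + A + o$ ($Z{\left(o,A \right)} = \left(A - 24\right) + o = \left(-24 + A\right) + o = -24 + A + o$)
$\left(Z{\left(-9,13 \right)} - 52\right) 342 = \left(\left(-24 + 13 - 9\right) - 52\right) 342 = \left(-20 - 52\right) 342 = \left(-72\right) 342 = -24624$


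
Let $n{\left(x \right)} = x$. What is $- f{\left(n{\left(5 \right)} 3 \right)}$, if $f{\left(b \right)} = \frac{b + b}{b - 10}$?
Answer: $-6$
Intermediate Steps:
$f{\left(b \right)} = \frac{2 b}{-10 + b}$
$- f{\left(n{\left(5 \right)} 3 \right)} = - \frac{2 \cdot 5 \cdot 3}{-10 + 5 \cdot 3} = - \frac{2 \cdot 15}{-10 + 15} = - \frac{2 \cdot 15}{5} = \left(-1\right) 6 = -6$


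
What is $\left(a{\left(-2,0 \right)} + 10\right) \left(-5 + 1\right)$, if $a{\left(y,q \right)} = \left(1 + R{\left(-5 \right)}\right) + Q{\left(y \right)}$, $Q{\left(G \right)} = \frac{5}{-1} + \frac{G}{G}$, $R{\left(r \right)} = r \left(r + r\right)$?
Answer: $-228$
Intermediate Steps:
$R{\left(r \right)} = 2 r^{2}$ ($R{\left(r \right)} = r 2 r = 2 r^{2}$)
$Q{\left(G \right)} = -4$ ($Q{\left(G \right)} = 5 \left(-1\right) + 1 = -5 + 1 = -4$)
$a{\left(y,q \right)} = 47$ ($a{\left(y,q \right)} = \left(1 + 2 \left(-5\right)^{2}\right) - 4 = \left(1 + 2 \cdot 25\right) - 4 = \left(1 + 50\right) - 4 = 51 - 4 = 47$)
$\left(a{\left(-2,0 \right)} + 10\right) \left(-5 + 1\right) = \left(47 + 10\right) \left(-5 + 1\right) = 57 \left(-4\right) = -228$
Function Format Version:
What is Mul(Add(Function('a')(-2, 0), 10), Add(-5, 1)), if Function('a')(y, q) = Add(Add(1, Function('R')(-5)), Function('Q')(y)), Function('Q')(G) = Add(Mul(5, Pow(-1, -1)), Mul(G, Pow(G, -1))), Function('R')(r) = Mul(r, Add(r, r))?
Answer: -228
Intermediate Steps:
Function('R')(r) = Mul(2, Pow(r, 2)) (Function('R')(r) = Mul(r, Mul(2, r)) = Mul(2, Pow(r, 2)))
Function('Q')(G) = -4 (Function('Q')(G) = Add(Mul(5, -1), 1) = Add(-5, 1) = -4)
Function('a')(y, q) = 47 (Function('a')(y, q) = Add(Add(1, Mul(2, Pow(-5, 2))), -4) = Add(Add(1, Mul(2, 25)), -4) = Add(Add(1, 50), -4) = Add(51, -4) = 47)
Mul(Add(Function('a')(-2, 0), 10), Add(-5, 1)) = Mul(Add(47, 10), Add(-5, 1)) = Mul(57, -4) = -228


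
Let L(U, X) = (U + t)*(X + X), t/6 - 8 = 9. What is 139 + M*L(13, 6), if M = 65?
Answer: 89839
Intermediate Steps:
t = 102 (t = 48 + 6*9 = 48 + 54 = 102)
L(U, X) = 2*X*(102 + U) (L(U, X) = (U + 102)*(X + X) = (102 + U)*(2*X) = 2*X*(102 + U))
139 + M*L(13, 6) = 139 + 65*(2*6*(102 + 13)) = 139 + 65*(2*6*115) = 139 + 65*1380 = 139 + 89700 = 89839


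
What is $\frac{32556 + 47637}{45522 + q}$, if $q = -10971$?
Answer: $\frac{26731}{11517} \approx 2.321$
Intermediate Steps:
$\frac{32556 + 47637}{45522 + q} = \frac{32556 + 47637}{45522 - 10971} = \frac{80193}{34551} = 80193 \cdot \frac{1}{34551} = \frac{26731}{11517}$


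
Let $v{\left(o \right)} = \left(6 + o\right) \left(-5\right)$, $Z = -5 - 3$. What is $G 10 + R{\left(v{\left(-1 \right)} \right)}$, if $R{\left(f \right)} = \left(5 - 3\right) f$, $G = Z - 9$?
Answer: $-220$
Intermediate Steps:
$Z = -8$ ($Z = -5 - 3 = -8$)
$G = -17$ ($G = -8 - 9 = -17$)
$v{\left(o \right)} = -30 - 5 o$
$R{\left(f \right)} = 2 f$
$G 10 + R{\left(v{\left(-1 \right)} \right)} = \left(-17\right) 10 + 2 \left(-30 - -5\right) = -170 + 2 \left(-30 + 5\right) = -170 + 2 \left(-25\right) = -170 - 50 = -220$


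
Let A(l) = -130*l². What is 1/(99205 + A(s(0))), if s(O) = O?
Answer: 1/99205 ≈ 1.0080e-5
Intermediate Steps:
1/(99205 + A(s(0))) = 1/(99205 - 130*0²) = 1/(99205 - 130*0) = 1/(99205 + 0) = 1/99205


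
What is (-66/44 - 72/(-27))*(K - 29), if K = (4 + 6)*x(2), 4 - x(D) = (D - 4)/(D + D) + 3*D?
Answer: -154/3 ≈ -51.333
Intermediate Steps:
x(D) = 4 - 3*D - (-4 + D)/(2*D) (x(D) = 4 - ((D - 4)/(D + D) + 3*D) = 4 - ((-4 + D)/((2*D)) + 3*D) = 4 - ((-4 + D)*(1/(2*D)) + 3*D) = 4 - ((-4 + D)/(2*D) + 3*D) = 4 - (3*D + (-4 + D)/(2*D)) = 4 + (-3*D - (-4 + D)/(2*D)) = 4 - 3*D - (-4 + D)/(2*D))
K = -15 (K = (4 + 6)*(7/2 - 3*2 + 2/2) = 10*(7/2 - 6 + 2*(1/2)) = 10*(7/2 - 6 + 1) = 10*(-3/2) = -15)
(-66/44 - 72/(-27))*(K - 29) = (-66/44 - 72/(-27))*(-15 - 29) = (-66*1/44 - 72*(-1/27))*(-44) = (-3/2 + 8/3)*(-44) = (7/6)*(-44) = -154/3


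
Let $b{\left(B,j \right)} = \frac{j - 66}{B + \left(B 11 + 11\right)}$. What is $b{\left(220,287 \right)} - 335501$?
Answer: $- \frac{889412930}{2651} \approx -3.355 \cdot 10^{5}$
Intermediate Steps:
$b{\left(B,j \right)} = \frac{-66 + j}{11 + 12 B}$ ($b{\left(B,j \right)} = \frac{-66 + j}{B + \left(11 B + 11\right)} = \frac{-66 + j}{B + \left(11 + 11 B\right)} = \frac{-66 + j}{11 + 12 B}$)
$b{\left(220,287 \right)} - 335501 = \frac{-66 + 287}{11 + 12 \cdot 220} - 335501 = \frac{1}{11 + 2640} \cdot 221 - 335501 = \frac{1}{2651} \cdot 221 - 335501 = \frac{221}{2651} - 335501 = - \frac{889412930}{2651}$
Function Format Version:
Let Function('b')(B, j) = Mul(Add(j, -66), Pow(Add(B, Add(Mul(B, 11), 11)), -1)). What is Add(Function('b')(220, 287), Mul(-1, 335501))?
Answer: Rational(-889412930, 2651) ≈ -3.3550e+5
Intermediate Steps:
Function('b')(B, j) = Mul(Pow(Add(11, Mul(12, B)), -1), Add(-66, j)) (Function('b')(B, j) = Mul(Add(-66, j), Pow(Add(B, Add(Mul(11, B), 11)), -1)) = Mul(Add(-66, j), Pow(Add(B, Add(11, Mul(11, B))), -1)) = Mul(Add(-66, j), Pow(Add(11, Mul(12, B)), -1)) = Mul(Pow(Add(11, Mul(12, B)), -1), Add(-66, j)))
Add(Function('b')(220, 287), Mul(-1, 335501)) = Add(Mul(Pow(Add(11, Mul(12, 220)), -1), Add(-66, 287)), Mul(-1, 335501)) = Add(Mul(Pow(Add(11, 2640), -1), 221), -335501) = Add(Mul(Pow(2651, -1), 221), -335501) = Add(Mul(Rational(1, 2651), 221), -335501) = Add(Rational(221, 2651), -335501) = Rational(-889412930, 2651)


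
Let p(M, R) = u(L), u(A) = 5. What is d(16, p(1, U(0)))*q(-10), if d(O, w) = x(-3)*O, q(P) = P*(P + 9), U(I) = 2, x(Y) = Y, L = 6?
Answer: -480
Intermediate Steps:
q(P) = P*(9 + P)
p(M, R) = 5
d(O, w) = -3*O
d(16, p(1, U(0)))*q(-10) = (-3*16)*(-10*(9 - 10)) = -(-480)*(-1) = -48*10 = -480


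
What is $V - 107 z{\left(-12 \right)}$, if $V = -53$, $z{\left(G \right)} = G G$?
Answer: $-15461$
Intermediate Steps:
$z{\left(G \right)} = G^{2}$
$V - 107 z{\left(-12 \right)} = -53 - 107 \left(-12\right)^{2} = -53 - 15408 = -15461$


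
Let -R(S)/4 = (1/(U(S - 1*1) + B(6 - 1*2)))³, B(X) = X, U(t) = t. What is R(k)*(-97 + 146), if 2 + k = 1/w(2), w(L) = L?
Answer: -1568/27 ≈ -58.074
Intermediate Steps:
k = -3/2 (k = -2 + 1/2 = -2 + ½ = -3/2 ≈ -1.5000)
R(S) = -4/(3 + S)³ (R(S) = -4/((S - 1*1) + (6 - 1*2))³ = -4/((S - 1) + (6 - 2))³ = -4/((-1 + S) + 4)³ = -4/(3 + S)³)
R(k)*(-97 + 146) = (-4/(3 - 3/2)³)*(-97 + 146) = -4/(3/2)³*49 = -4*8/27*49 = -32/27*49 = -1568/27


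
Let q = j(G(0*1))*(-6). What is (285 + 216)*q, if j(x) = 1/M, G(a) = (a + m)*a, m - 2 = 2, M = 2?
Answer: -1503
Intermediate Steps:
m = 4 (m = 2 + 2 = 4)
G(a) = a*(4 + a) (G(a) = (a + 4)*a = (4 + a)*a = a*(4 + a))
j(x) = 1/2
q = -3 (q = (1/2)*(-6) = -3)
(285 + 216)*q = (285 + 216)*(-3) = 501*(-3) = -1503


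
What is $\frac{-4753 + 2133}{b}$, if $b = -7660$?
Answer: $\frac{131}{383} \approx 0.34204$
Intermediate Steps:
$\frac{-4753 + 2133}{b} = \frac{-4753 + 2133}{-7660} = \left(-2620\right) \left(- \frac{1}{7660}\right) = \frac{131}{383}$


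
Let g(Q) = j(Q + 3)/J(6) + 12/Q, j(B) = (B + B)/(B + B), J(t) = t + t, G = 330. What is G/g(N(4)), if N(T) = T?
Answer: 3960/37 ≈ 107.03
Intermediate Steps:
J(t) = 2*t
j(B) = 1 (j(B) = (2*B)/((2*B)) = (2*B)*(1/(2*B)) = 1)
g(Q) = 1/12 + 12/Q (g(Q) = 1/(2*6) + 12/Q = 1/12 + 12/Q)
G/g(N(4)) = 330/(((1/12)*(144 + 4)/4)) = 330/(((1/12)*(¼)*148)) = 330/(37/12) = 330*(12/37) = 3960/37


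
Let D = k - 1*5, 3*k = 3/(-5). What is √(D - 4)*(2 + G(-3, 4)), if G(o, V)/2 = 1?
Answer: 4*I*√230/5 ≈ 12.133*I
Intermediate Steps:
k = -⅕ (k = (3/(-5))/3 = (3*(-⅕))/3 = (⅓)*(-⅗) = -⅕ ≈ -0.20000)
G(o, V) = 2 (G(o, V) = 2*1 = 2)
D = -26/5 (D = -⅕ - 1*5 = -⅕ - 5 = -26/5 ≈ -5.2000)
√(D - 4)*(2 + G(-3, 4)) = √(-26/5 - 4)*(2 + 2) = √(-46/5)*4 = (I*√230/5)*4 = 4*I*√230/5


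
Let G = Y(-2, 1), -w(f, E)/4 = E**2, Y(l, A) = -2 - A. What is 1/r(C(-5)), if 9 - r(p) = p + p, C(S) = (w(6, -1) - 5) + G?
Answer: 1/33 ≈ 0.030303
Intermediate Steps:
w(f, E) = -4*E**2
G = -3 (G = -2 - 1*1 = -2 - 1 = -3)
C(S) = -12 (C(S) = (-4*(-1)**2 - 5) - 3 = (-4*1 - 5) - 3 = (-4 - 5) - 3 = -9 - 3 = -12)
r(p) = 9 - 2*p (r(p) = 9 - (p + p) = 9 - 2*p)
1/r(C(-5)) = 1/(9 - 2*(-12)) = 1/(9 + 24) = 1/33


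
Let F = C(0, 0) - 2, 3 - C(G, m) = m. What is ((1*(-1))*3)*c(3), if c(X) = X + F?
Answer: -12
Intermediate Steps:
C(G, m) = 3 - m
F = 1 (F = (3 - 1*0) - 2 = (3 + 0) - 2 = 3 - 2 = 1)
c(X) = 1 + X (c(X) = X + 1 = 1 + X)
((1*(-1))*3)*c(3) = ((1*(-1))*3)*(1 + 3) = -1*3*4 = -3*4 = -12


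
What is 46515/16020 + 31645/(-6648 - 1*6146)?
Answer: 2938667/6831996 ≈ 0.43013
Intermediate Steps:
46515/16020 + 31645/(-6648 - 1*6146) = 46515*(1/16020) + 31645/(-6648 - 6146) = 3101/1068 + 31645/(-12794) = 3101/1068 + 31645*(-1/12794) = 3101/1068 - 31645/12794 = 2938667/6831996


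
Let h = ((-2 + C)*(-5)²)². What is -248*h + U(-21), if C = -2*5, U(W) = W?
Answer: -22320021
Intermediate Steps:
C = -10
h = 90000 (h = ((-2 - 10)*(-5)²)² = (-12*25)² = (-300)² = 90000)
-248*h + U(-21) = -248*90000 - 21 = -22320000 - 21 = -22320021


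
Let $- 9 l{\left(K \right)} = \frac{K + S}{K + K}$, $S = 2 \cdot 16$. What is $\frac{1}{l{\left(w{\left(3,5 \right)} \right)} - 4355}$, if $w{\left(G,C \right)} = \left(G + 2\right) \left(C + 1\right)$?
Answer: $- \frac{270}{1175881} \approx -0.00022962$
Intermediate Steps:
$w{\left(G,C \right)} = \left(1 + C\right) \left(2 + G\right)$ ($w{\left(G,C \right)} = \left(2 + G\right) \left(1 + C\right) = \left(1 + C\right) \left(2 + G\right)$)
$S = 32$
$l{\left(K \right)} = - \frac{32 + K}{18 K}$ ($l{\left(K \right)} = - \frac{\left(K + 32\right) \frac{1}{K + K}}{9} = - \frac{\left(32 + K\right) \frac{1}{2 K}}{9} = - \frac{\frac{1}{2} \frac{1}{K} \left(32 + K\right)}{9} = - \frac{32 + K}{18 K}$)
$\frac{1}{l{\left(w{\left(3,5 \right)} \right)} - 4355} = \frac{1}{\frac{-32 - \left(2 + 3 + 2 \cdot 5 + 5 \cdot 3\right)}{18 \left(2 + 3 + 2 \cdot 5 + 5 \cdot 3\right)} - 4355} = \frac{1}{\frac{-32 - \left(2 + 3 + 10 + 15\right)}{18 \left(2 + 3 + 10 + 15\right)} - 4355} = \frac{1}{\frac{-32 - 30}{18 \cdot 30} - 4355} = \frac{1}{\frac{1}{18} \cdot \frac{1}{30} \left(-32 - 30\right) - 4355} = \frac{1}{\frac{1}{18} \cdot \frac{1}{30} \left(-62\right) - 4355} = \frac{1}{- \frac{31}{270} - 4355} = \frac{1}{- \frac{1175881}{270}} = - \frac{270}{1175881}$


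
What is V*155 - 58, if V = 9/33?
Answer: -173/11 ≈ -15.727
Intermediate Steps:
V = 3/11 (V = 9*(1/33) = 3/11 ≈ 0.27273)
V*155 - 58 = (3/11)*155 - 58 = 465/11 - 58 = -173/11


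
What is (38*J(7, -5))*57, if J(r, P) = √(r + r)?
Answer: 2166*√14 ≈ 8104.4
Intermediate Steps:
J(r, P) = √2*√r (J(r, P) = √(2*r) = √2*√r)
(38*J(7, -5))*57 = (38*(√2*√7))*57 = (38*√14)*57 = 2166*√14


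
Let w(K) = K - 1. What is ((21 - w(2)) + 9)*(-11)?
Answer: -319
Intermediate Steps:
w(K) = -1 + K
((21 - w(2)) + 9)*(-11) = ((21 - (-1 + 2)) + 9)*(-11) = ((21 - 1*1) + 9)*(-11) = ((21 - 1) + 9)*(-11) = (20 + 9)*(-11) = 29*(-11) = -319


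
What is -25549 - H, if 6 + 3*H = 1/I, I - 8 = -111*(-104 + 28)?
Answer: -647156605/25332 ≈ -25547.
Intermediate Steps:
I = 8444 (I = 8 - 111*(-104 + 28) = 8 - 111*(-76) = 8 + 8436 = 8444)
H = -50663/25332 (H = -2 + (1/3)/8444 = -2 + (1/3)*(1/8444) = -2 + 1/25332 = -50663/25332 ≈ -2.0000)
-25549 - H = -25549 - 1*(-50663/25332) = -25549 + 50663/25332 = -647156605/25332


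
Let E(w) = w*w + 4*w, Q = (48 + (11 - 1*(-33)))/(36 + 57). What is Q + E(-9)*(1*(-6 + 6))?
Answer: 92/93 ≈ 0.98925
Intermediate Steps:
Q = 92/93 (Q = (48 + (11 + 33))/93 = (48 + 44)*(1/93) = 92*(1/93) = 92/93 ≈ 0.98925)
E(w) = w² + 4*w
Q + E(-9)*(1*(-6 + 6)) = 92/93 + (-9*(4 - 9))*(1*(-6 + 6)) = 92/93 + (-9*(-5))*(1*0) = 92/93 + 45*0 = 92/93 + 0 = 92/93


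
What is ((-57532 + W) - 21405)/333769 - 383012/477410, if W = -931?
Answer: -82983657054/79672329145 ≈ -1.0416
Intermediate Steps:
((-57532 + W) - 21405)/333769 - 383012/477410 = ((-57532 - 931) - 21405)/333769 - 383012/477410 = (-58463 - 21405)*(1/333769) - 383012*1/477410 = -79868*1/333769 - 191506/238705 = -79868/333769 - 191506/238705 = -82983657054/79672329145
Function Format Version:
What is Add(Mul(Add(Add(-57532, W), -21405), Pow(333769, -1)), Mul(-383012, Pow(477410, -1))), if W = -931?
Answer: Rational(-82983657054, 79672329145) ≈ -1.0416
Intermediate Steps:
Add(Mul(Add(Add(-57532, W), -21405), Pow(333769, -1)), Mul(-383012, Pow(477410, -1))) = Add(Mul(Add(Add(-57532, -931), -21405), Pow(333769, -1)), Mul(-383012, Pow(477410, -1))) = Add(Mul(Add(-58463, -21405), Rational(1, 333769)), Mul(-383012, Rational(1, 477410))) = Add(Mul(-79868, Rational(1, 333769)), Rational(-191506, 238705)) = Add(Rational(-79868, 333769), Rational(-191506, 238705)) = Rational(-82983657054, 79672329145)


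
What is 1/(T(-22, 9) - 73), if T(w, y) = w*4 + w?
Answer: -1/183 ≈ -0.0054645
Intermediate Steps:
T(w, y) = 5*w (T(w, y) = 4*w + w = 5*w)
1/(T(-22, 9) - 73) = 1/(5*(-22) - 73) = 1/(-110 - 73) = 1/(-183) = -1/183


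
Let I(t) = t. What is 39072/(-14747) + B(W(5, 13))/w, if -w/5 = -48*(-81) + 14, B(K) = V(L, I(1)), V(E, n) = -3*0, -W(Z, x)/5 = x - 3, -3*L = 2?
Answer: -39072/14747 ≈ -2.6495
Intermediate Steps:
L = -⅔ (L = -⅓*2 = -⅔ ≈ -0.66667)
W(Z, x) = 15 - 5*x (W(Z, x) = -5*(x - 3) = -5*(-3 + x) = 15 - 5*x)
V(E, n) = 0
B(K) = 0
w = -19510 (w = -5*(-48*(-81) + 14) = -5*(3888 + 14) = -5*3902 = -19510)
39072/(-14747) + B(W(5, 13))/w = 39072/(-14747) + 0/(-19510) = 39072*(-1/14747) + 0*(-1/19510) = -39072/14747 + 0 = -39072/14747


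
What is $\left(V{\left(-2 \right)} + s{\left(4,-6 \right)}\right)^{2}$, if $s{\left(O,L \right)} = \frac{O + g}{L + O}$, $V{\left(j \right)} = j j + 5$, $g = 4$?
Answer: $25$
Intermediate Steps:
$V{\left(j \right)} = 5 + j^{2}$ ($V{\left(j \right)} = j^{2} + 5 = 5 + j^{2}$)
$s{\left(O,L \right)} = \frac{4 + O}{L + O}$ ($s{\left(O,L \right)} = \frac{O + 4}{L + O} = \frac{4 + O}{L + O}$)
$\left(V{\left(-2 \right)} + s{\left(4,-6 \right)}\right)^{2} = \left(\left(5 + \left(-2\right)^{2}\right) + \frac{4 + 4}{-6 + 4}\right)^{2} = \left(\left(5 + 4\right) + \frac{1}{-2} \cdot 8\right)^{2} = \left(9 - 4\right)^{2} = 5^{2} = 25$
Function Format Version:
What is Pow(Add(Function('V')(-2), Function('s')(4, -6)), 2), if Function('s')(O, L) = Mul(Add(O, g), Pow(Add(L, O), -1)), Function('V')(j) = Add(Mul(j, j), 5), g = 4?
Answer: 25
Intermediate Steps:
Function('V')(j) = Add(5, Pow(j, 2)) (Function('V')(j) = Add(Pow(j, 2), 5) = Add(5, Pow(j, 2)))
Function('s')(O, L) = Mul(Pow(Add(L, O), -1), Add(4, O)) (Function('s')(O, L) = Mul(Add(O, 4), Pow(Add(L, O), -1)) = Mul(Add(4, O), Pow(Add(L, O), -1)) = Mul(Pow(Add(L, O), -1), Add(4, O)))
Pow(Add(Function('V')(-2), Function('s')(4, -6)), 2) = Pow(Add(Add(5, Pow(-2, 2)), Mul(Pow(Add(-6, 4), -1), Add(4, 4))), 2) = Pow(Add(Add(5, 4), Mul(Pow(-2, -1), 8)), 2) = Pow(Add(9, Mul(Rational(-1, 2), 8)), 2) = Pow(Add(9, -4), 2) = Pow(5, 2) = 25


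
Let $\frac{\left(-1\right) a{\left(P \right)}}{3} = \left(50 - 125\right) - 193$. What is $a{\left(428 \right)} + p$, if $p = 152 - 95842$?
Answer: $-94886$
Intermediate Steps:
$a{\left(P \right)} = 804$ ($a{\left(P \right)} = - 3 \left(\left(50 - 125\right) - 193\right) = - 3 \left(-75 - 193\right) = \left(-3\right) \left(-268\right) = 804$)
$p = -95690$ ($p = 152 - 95842 = -95690$)
$a{\left(428 \right)} + p = 804 - 95690 = -94886$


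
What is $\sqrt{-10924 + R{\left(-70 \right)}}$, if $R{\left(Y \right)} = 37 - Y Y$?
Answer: $i \sqrt{15787} \approx 125.65 i$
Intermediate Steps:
$R{\left(Y \right)} = 37 - Y^{2}$
$\sqrt{-10924 + R{\left(-70 \right)}} = \sqrt{-10924 + \left(37 - \left(-70\right)^{2}\right)} = \sqrt{-10924 + \left(37 - 4900\right)} = \sqrt{-10924 - 4863} = \sqrt{-15787} = i \sqrt{15787}$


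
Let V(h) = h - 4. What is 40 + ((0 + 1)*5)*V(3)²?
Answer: 45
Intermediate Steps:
V(h) = -4 + h
40 + ((0 + 1)*5)*V(3)² = 40 + ((0 + 1)*5)*(-4 + 3)² = 40 + (1*5)*(-1)² = 40 + 5*1 = 40 + 5 = 45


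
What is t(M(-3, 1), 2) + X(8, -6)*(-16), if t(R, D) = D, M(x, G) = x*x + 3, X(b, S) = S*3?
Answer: 290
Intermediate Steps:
X(b, S) = 3*S
M(x, G) = 3 + x² (M(x, G) = x² + 3 = 3 + x²)
t(M(-3, 1), 2) + X(8, -6)*(-16) = 2 + (3*(-6))*(-16) = 2 - 18*(-16) = 2 + 288 = 290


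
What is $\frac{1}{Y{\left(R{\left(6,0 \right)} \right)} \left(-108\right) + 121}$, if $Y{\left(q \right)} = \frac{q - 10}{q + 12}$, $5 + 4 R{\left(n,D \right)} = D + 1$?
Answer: $\frac{1}{229} \approx 0.0043668$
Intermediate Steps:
$R{\left(n,D \right)} = -1 + \frac{D}{4}$ ($R{\left(n,D \right)} = - \frac{5}{4} + \frac{D + 1}{4} = - \frac{5}{4} + \frac{1 + D}{4} = - \frac{5}{4} + \left(\frac{1}{4} + \frac{D}{4}\right) = -1 + \frac{D}{4}$)
$Y{\left(q \right)} = \frac{-10 + q}{12 + q}$
$\frac{1}{Y{\left(R{\left(6,0 \right)} \right)} \left(-108\right) + 121} = \frac{1}{\frac{-10 + \left(-1 + \frac{1}{4} \cdot 0\right)}{12 + \left(-1 + \frac{1}{4} \cdot 0\right)} \left(-108\right) + 121} = \frac{1}{\frac{-10 + \left(-1 + 0\right)}{12 + \left(-1 + 0\right)} \left(-108\right) + 121} = \frac{1}{\frac{-10 - 1}{12 - 1} \left(-108\right) + 121} = \frac{1}{\frac{1}{11} \left(-11\right) \left(-108\right) + 121} = \frac{1}{\left(-1\right) \left(-108\right) + 121} = \frac{1}{108 + 121} = \frac{1}{229}$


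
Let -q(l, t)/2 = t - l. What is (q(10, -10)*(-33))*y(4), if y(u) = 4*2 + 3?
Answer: -14520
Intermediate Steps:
y(u) = 11 (y(u) = 8 + 3 = 11)
q(l, t) = -2*t + 2*l (q(l, t) = -2*(t - l) = -2*t + 2*l)
(q(10, -10)*(-33))*y(4) = ((-2*(-10) + 2*10)*(-33))*11 = ((20 + 20)*(-33))*11 = (40*(-33))*11 = -1320*11 = -14520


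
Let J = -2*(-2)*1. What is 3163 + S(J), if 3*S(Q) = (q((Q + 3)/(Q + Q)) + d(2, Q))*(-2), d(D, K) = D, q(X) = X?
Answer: 37933/12 ≈ 3161.1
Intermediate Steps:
J = 4 (J = 4*1 = 4)
S(Q) = -4/3 - (3 + Q)/(3*Q) (S(Q) = (((Q + 3)/(Q + Q) + 2)*(-2))/3 = (((3 + Q)/((2*Q)) + 2)*(-2))/3 = (((3 + Q)*(1/(2*Q)) + 2)*(-2))/3 = (((3 + Q)/(2*Q) + 2)*(-2))/3 = ((2 + (3 + Q)/(2*Q))*(-2))/3 = (-4 - (3 + Q)/Q)/3 = -4/3 - (3 + Q)/(3*Q))
3163 + S(J) = 3163 + (-5/3 - 1/4) = 3163 - 23/12 = 37933/12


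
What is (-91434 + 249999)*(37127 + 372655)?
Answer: 64977082830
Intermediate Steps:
(-91434 + 249999)*(37127 + 372655) = 158565*409782 = 64977082830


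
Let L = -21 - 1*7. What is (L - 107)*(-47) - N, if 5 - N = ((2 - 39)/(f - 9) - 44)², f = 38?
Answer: 7055909/841 ≈ 8389.9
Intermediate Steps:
L = -28 (L = -21 - 7 = -28)
N = -1719764/841 (N = 5 - ((2 - 39)/(38 - 9) - 44)² = 5 - (-37/29 - 44)² = 5 - (-1313/29)² = 5 - 1*1723969/841 = 5 - 1723969/841 = -1719764/841 ≈ -2044.9)
(L - 107)*(-47) - N = (-28 - 107)*(-47) - 1*(-1719764/841) = -135*(-47) + 1719764/841 = 6345 + 1719764/841 = 7055909/841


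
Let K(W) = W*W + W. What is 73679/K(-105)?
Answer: 73679/10920 ≈ 6.7472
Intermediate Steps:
K(W) = W + W**2 (K(W) = W**2 + W = W + W**2)
73679/K(-105) = 73679/((-105*(1 - 105))) = 73679/((-105*(-104))) = 73679/10920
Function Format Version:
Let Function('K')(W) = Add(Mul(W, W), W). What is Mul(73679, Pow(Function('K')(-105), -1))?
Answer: Rational(73679, 10920) ≈ 6.7472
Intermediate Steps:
Function('K')(W) = Add(W, Pow(W, 2)) (Function('K')(W) = Add(Pow(W, 2), W) = Add(W, Pow(W, 2)))
Mul(73679, Pow(Function('K')(-105), -1)) = Mul(73679, Pow(Mul(-105, Add(1, -105)), -1)) = Mul(73679, Pow(Mul(-105, -104), -1)) = Mul(73679, Pow(10920, -1)) = Mul(73679, Rational(1, 10920)) = Rational(73679, 10920)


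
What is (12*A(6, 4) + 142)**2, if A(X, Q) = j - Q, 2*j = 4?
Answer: 13924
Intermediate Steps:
j = 2 (j = (1/2)*4 = 2)
A(X, Q) = 2 - Q
(12*A(6, 4) + 142)**2 = (12*(2 - 1*4) + 142)**2 = (12*(2 - 4) + 142)**2 = (12*(-2) + 142)**2 = (-24 + 142)**2 = 118**2 = 13924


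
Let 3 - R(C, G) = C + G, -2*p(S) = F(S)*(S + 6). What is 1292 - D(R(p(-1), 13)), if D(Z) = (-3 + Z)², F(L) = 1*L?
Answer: 4207/4 ≈ 1051.8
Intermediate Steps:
F(L) = L
p(S) = -S*(6 + S)/2 (p(S) = -S*(S + 6)/2 = -S*(6 + S)/2)
R(C, G) = 3 - C - G (R(C, G) = 3 - (C + G) = 3 + (-C - G) = 3 - C - G)
1292 - D(R(p(-1), 13)) = 1292 - (-3 + (3 - (-1)*(-1)*(6 - 1)/2 - 1*13))² = 1292 - (-3 + (3 - (-1)*(-1)*5/2 - 13))² = 1292 - (-3 + (3 - 1*5/2 - 13))² = 1292 - (-3 + (3 - 5/2 - 13))² = 1292 - (-3 - 25/2)² = 1292 - (-31/2)² = 1292 - 1*961/4 = 1292 - 961/4 = 4207/4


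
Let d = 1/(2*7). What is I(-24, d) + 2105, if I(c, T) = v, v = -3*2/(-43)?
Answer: 90521/43 ≈ 2105.1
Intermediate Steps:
v = 6/43 (v = -6*(-1/43) = 6/43 ≈ 0.13953)
d = 1/14 ≈ 0.071429
I(c, T) = 6/43
I(-24, d) + 2105 = 6/43 + 2105 = 90521/43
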